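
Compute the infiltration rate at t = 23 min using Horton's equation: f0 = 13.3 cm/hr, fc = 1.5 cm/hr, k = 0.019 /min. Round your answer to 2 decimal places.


Step 1: f = fc + (f0 - fc) * exp(-k * t)
Step 2: exp(-0.019 * 23) = 0.645971
Step 3: f = 1.5 + (13.3 - 1.5) * 0.645971
Step 4: f = 1.5 + 11.8 * 0.645971
Step 5: f = 9.12 cm/hr

9.12


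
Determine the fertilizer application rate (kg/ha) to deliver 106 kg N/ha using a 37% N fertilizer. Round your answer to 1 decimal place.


Step 1: Fertilizer rate = target N / (N content / 100)
Step 2: Rate = 106 / (37 / 100)
Step 3: Rate = 106 / 0.37
Step 4: Rate = 286.5 kg/ha

286.5


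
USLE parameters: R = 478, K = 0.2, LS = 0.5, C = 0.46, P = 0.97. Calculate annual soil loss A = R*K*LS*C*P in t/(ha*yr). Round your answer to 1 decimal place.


Step 1: A = R * K * LS * C * P
Step 2: R * K = 478 * 0.2 = 95.6
Step 3: (R*K) * LS = 95.6 * 0.5 = 47.8
Step 4: * C * P = 47.8 * 0.46 * 0.97 = 21.3
Step 5: A = 21.3 t/(ha*yr)

21.3


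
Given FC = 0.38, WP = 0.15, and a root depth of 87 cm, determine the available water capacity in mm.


Step 1: Available water = (FC - WP) * depth * 10
Step 2: AW = (0.38 - 0.15) * 87 * 10
Step 3: AW = 0.23 * 87 * 10
Step 4: AW = 200.1 mm

200.1


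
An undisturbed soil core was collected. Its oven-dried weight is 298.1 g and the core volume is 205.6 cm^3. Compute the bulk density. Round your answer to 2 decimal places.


Step 1: Identify the formula: BD = dry mass / volume
Step 2: Substitute values: BD = 298.1 / 205.6
Step 3: BD = 1.45 g/cm^3

1.45


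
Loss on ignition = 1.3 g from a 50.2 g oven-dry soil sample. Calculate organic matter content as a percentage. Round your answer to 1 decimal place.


Step 1: OM% = 100 * LOI / sample mass
Step 2: OM = 100 * 1.3 / 50.2
Step 3: OM = 2.6%

2.6


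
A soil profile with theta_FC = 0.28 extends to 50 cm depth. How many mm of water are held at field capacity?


Step 1: Water (mm) = theta_FC * depth (cm) * 10
Step 2: Water = 0.28 * 50 * 10
Step 3: Water = 140.0 mm

140.0


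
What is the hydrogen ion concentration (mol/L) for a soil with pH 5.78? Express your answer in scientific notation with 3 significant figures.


Step 1: [H+] = 10^(-pH)
Step 2: [H+] = 10^(-5.78)
Step 3: [H+] = 1.66e-06 mol/L

1.66e-06


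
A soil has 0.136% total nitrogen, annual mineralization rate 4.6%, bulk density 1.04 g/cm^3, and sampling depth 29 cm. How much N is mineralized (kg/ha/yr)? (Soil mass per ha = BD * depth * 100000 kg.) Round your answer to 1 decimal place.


Step 1: Soil mass per ha = BD * depth * 100000 = 1.04 * 29 * 100000 = 3016000 kg
Step 2: Total N pool = soil mass * N%/100 = 3016000 * 0.136/100 = 4101.76 kg/ha
Step 3: N mineralized = N pool * rate%/100 = 4101.76 * 4.6/100 = 188.7 kg/ha/yr

188.7


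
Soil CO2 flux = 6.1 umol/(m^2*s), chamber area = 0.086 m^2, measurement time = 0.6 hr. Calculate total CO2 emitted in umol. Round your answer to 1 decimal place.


Step 1: Convert time to seconds: 0.6 hr * 3600 = 2160.0 s
Step 2: Total = flux * area * time_s
Step 3: Total = 6.1 * 0.086 * 2160.0
Step 4: Total = 1133.1 umol

1133.1


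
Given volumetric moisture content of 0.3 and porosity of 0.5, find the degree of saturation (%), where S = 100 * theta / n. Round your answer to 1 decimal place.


Step 1: S = 100 * theta_v / n
Step 2: S = 100 * 0.3 / 0.5
Step 3: S = 60.0%

60.0


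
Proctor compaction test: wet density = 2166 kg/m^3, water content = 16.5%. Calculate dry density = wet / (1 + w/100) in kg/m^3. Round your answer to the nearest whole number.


Step 1: Dry density = wet density / (1 + w/100)
Step 2: Dry density = 2166 / (1 + 16.5/100)
Step 3: Dry density = 2166 / 1.165
Step 4: Dry density = 1859 kg/m^3

1859


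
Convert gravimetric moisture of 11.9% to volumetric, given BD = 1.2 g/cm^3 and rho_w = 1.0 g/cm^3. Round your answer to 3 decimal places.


Step 1: theta = (w / 100) * BD / rho_w
Step 2: theta = (11.9 / 100) * 1.2 / 1.0
Step 3: theta = 0.119 * 1.2
Step 4: theta = 0.143

0.143


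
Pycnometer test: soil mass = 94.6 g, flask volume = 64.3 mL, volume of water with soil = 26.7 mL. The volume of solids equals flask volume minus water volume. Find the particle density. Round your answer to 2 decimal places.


Step 1: Volume of solids = flask volume - water volume with soil
Step 2: V_solids = 64.3 - 26.7 = 37.6 mL
Step 3: Particle density = mass / V_solids = 94.6 / 37.6 = 2.52 g/cm^3

2.52


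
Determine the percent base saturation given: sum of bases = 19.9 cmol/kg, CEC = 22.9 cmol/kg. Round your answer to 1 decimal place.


Step 1: BS = 100 * (sum of bases) / CEC
Step 2: BS = 100 * 19.9 / 22.9
Step 3: BS = 86.9%

86.9


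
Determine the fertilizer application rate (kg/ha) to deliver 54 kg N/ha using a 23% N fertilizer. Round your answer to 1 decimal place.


Step 1: Fertilizer rate = target N / (N content / 100)
Step 2: Rate = 54 / (23 / 100)
Step 3: Rate = 54 / 0.23
Step 4: Rate = 234.8 kg/ha

234.8


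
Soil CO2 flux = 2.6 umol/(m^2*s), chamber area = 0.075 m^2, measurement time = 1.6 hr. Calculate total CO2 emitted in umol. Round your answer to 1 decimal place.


Step 1: Convert time to seconds: 1.6 hr * 3600 = 5760.0 s
Step 2: Total = flux * area * time_s
Step 3: Total = 2.6 * 0.075 * 5760.0
Step 4: Total = 1123.2 umol

1123.2


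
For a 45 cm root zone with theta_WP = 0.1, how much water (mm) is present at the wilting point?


Step 1: Water (mm) = theta_WP * depth * 10
Step 2: Water = 0.1 * 45 * 10
Step 3: Water = 45.0 mm

45.0


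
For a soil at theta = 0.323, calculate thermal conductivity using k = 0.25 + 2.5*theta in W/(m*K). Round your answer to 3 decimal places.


Step 1: k = 0.25 + 2.5 * theta
Step 2: k = 0.25 + 2.5 * 0.323
Step 3: k = 0.25 + 0.808
Step 4: k = 1.058 W/(m*K)

1.058


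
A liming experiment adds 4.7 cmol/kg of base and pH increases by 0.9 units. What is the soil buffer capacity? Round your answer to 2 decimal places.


Step 1: BC = change in base / change in pH
Step 2: BC = 4.7 / 0.9
Step 3: BC = 5.22 cmol/(kg*pH unit)

5.22


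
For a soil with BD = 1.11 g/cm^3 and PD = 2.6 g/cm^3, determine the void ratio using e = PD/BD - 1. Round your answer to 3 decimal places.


Step 1: e = PD / BD - 1
Step 2: e = 2.6 / 1.11 - 1
Step 3: e = 2.34234 - 1
Step 4: e = 1.342

1.342


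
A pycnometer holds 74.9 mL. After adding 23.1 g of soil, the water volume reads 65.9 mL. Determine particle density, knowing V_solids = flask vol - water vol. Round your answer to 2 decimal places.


Step 1: Volume of solids = flask volume - water volume with soil
Step 2: V_solids = 74.9 - 65.9 = 9.0 mL
Step 3: Particle density = mass / V_solids = 23.1 / 9.0 = 2.57 g/cm^3

2.57


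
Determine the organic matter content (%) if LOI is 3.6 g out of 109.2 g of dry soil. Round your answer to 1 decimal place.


Step 1: OM% = 100 * LOI / sample mass
Step 2: OM = 100 * 3.6 / 109.2
Step 3: OM = 3.3%

3.3


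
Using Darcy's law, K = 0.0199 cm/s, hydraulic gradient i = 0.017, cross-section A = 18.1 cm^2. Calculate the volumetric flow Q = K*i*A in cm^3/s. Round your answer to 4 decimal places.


Step 1: Apply Darcy's law: Q = K * i * A
Step 2: Q = 0.0199 * 0.017 * 18.1
Step 3: Q = 0.0061 cm^3/s

0.0061


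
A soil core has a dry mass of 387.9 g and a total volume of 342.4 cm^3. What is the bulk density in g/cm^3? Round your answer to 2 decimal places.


Step 1: Identify the formula: BD = dry mass / volume
Step 2: Substitute values: BD = 387.9 / 342.4
Step 3: BD = 1.13 g/cm^3

1.13


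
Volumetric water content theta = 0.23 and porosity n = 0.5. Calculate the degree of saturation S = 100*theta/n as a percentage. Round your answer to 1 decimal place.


Step 1: S = 100 * theta_v / n
Step 2: S = 100 * 0.23 / 0.5
Step 3: S = 46.0%

46.0


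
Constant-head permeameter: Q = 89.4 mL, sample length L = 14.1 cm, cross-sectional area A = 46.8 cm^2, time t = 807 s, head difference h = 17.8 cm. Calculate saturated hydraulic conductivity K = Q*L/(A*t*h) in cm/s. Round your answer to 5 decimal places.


Step 1: K = Q * L / (A * t * h)
Step 2: Numerator = 89.4 * 14.1 = 1260.54
Step 3: Denominator = 46.8 * 807 * 17.8 = 672263.28
Step 4: K = 1260.54 / 672263.28 = 0.00188 cm/s

0.00188


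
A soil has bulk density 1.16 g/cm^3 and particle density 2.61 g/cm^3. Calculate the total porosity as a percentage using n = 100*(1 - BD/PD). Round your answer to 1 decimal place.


Step 1: Formula: n = 100 * (1 - BD / PD)
Step 2: n = 100 * (1 - 1.16 / 2.61)
Step 3: n = 100 * (1 - 0.44444)
Step 4: n = 55.6%

55.6


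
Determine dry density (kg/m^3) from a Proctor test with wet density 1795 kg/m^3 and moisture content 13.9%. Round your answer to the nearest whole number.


Step 1: Dry density = wet density / (1 + w/100)
Step 2: Dry density = 1795 / (1 + 13.9/100)
Step 3: Dry density = 1795 / 1.139
Step 4: Dry density = 1576 kg/m^3

1576


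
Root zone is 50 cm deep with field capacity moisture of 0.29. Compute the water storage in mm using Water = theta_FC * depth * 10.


Step 1: Water (mm) = theta_FC * depth (cm) * 10
Step 2: Water = 0.29 * 50 * 10
Step 3: Water = 145.0 mm

145.0


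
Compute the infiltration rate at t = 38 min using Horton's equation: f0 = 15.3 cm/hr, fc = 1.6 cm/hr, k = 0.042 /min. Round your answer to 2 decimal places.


Step 1: f = fc + (f0 - fc) * exp(-k * t)
Step 2: exp(-0.042 * 38) = 0.202706
Step 3: f = 1.6 + (15.3 - 1.6) * 0.202706
Step 4: f = 1.6 + 13.7 * 0.202706
Step 5: f = 4.38 cm/hr

4.38


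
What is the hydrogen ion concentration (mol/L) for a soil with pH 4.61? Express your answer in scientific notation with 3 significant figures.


Step 1: [H+] = 10^(-pH)
Step 2: [H+] = 10^(-4.61)
Step 3: [H+] = 2.45e-05 mol/L

2.45e-05


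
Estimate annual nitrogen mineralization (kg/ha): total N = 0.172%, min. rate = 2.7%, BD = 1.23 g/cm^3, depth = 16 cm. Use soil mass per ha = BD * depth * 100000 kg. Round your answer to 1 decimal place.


Step 1: Soil mass per ha = BD * depth * 100000 = 1.23 * 16 * 100000 = 1968000 kg
Step 2: Total N pool = soil mass * N%/100 = 1968000 * 0.172/100 = 3384.96 kg/ha
Step 3: N mineralized = N pool * rate%/100 = 3384.96 * 2.7/100 = 91.4 kg/ha/yr

91.4


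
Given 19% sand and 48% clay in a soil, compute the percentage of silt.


Step 1: sand + silt + clay = 100%
Step 2: silt = 100 - sand - clay
Step 3: silt = 100 - 19 - 48
Step 4: silt = 33%

33


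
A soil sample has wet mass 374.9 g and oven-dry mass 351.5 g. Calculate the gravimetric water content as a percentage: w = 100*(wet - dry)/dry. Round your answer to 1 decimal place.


Step 1: Water mass = wet - dry = 374.9 - 351.5 = 23.4 g
Step 2: w = 100 * water mass / dry mass
Step 3: w = 100 * 23.4 / 351.5 = 6.7%

6.7


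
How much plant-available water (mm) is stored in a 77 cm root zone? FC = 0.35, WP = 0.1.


Step 1: Available water = (FC - WP) * depth * 10
Step 2: AW = (0.35 - 0.1) * 77 * 10
Step 3: AW = 0.25 * 77 * 10
Step 4: AW = 192.5 mm

192.5


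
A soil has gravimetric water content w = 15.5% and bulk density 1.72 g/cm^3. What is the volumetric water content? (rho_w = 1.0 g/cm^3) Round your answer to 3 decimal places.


Step 1: theta = (w / 100) * BD / rho_w
Step 2: theta = (15.5 / 100) * 1.72 / 1.0
Step 3: theta = 0.155 * 1.72
Step 4: theta = 0.267

0.267


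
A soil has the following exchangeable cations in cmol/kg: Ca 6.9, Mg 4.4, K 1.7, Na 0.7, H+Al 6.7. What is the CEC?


Step 1: CEC = Ca + Mg + K + Na + (H+Al)
Step 2: CEC = 6.9 + 4.4 + 1.7 + 0.7 + 6.7
Step 3: CEC = 20.4 cmol/kg

20.4


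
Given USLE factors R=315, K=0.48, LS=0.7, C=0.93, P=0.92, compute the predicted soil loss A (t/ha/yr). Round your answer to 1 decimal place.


Step 1: A = R * K * LS * C * P
Step 2: R * K = 315 * 0.48 = 151.2
Step 3: (R*K) * LS = 151.2 * 0.7 = 105.84
Step 4: * C * P = 105.84 * 0.93 * 0.92 = 90.6
Step 5: A = 90.6 t/(ha*yr)

90.6


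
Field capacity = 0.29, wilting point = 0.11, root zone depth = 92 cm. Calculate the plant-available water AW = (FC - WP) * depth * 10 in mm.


Step 1: Available water = (FC - WP) * depth * 10
Step 2: AW = (0.29 - 0.11) * 92 * 10
Step 3: AW = 0.18 * 92 * 10
Step 4: AW = 165.6 mm

165.6


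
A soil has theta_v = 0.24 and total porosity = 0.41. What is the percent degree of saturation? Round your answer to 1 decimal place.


Step 1: S = 100 * theta_v / n
Step 2: S = 100 * 0.24 / 0.41
Step 3: S = 58.5%

58.5


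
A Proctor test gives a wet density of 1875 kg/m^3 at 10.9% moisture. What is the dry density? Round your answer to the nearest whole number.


Step 1: Dry density = wet density / (1 + w/100)
Step 2: Dry density = 1875 / (1 + 10.9/100)
Step 3: Dry density = 1875 / 1.109
Step 4: Dry density = 1691 kg/m^3

1691


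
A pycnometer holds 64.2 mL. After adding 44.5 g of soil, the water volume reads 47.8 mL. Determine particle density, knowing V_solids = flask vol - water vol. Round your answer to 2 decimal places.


Step 1: Volume of solids = flask volume - water volume with soil
Step 2: V_solids = 64.2 - 47.8 = 16.4 mL
Step 3: Particle density = mass / V_solids = 44.5 / 16.4 = 2.71 g/cm^3

2.71


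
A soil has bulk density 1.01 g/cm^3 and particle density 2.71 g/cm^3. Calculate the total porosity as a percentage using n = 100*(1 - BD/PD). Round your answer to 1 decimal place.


Step 1: Formula: n = 100 * (1 - BD / PD)
Step 2: n = 100 * (1 - 1.01 / 2.71)
Step 3: n = 100 * (1 - 0.37269)
Step 4: n = 62.7%

62.7


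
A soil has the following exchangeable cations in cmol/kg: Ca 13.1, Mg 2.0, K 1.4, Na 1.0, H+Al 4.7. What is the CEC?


Step 1: CEC = Ca + Mg + K + Na + (H+Al)
Step 2: CEC = 13.1 + 2.0 + 1.4 + 1.0 + 4.7
Step 3: CEC = 22.2 cmol/kg

22.2


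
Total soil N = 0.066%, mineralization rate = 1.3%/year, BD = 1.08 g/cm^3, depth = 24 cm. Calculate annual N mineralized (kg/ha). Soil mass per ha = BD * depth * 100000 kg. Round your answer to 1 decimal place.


Step 1: Soil mass per ha = BD * depth * 100000 = 1.08 * 24 * 100000 = 2592000 kg
Step 2: Total N pool = soil mass * N%/100 = 2592000 * 0.066/100 = 1710.72 kg/ha
Step 3: N mineralized = N pool * rate%/100 = 1710.72 * 1.3/100 = 22.2 kg/ha/yr

22.2


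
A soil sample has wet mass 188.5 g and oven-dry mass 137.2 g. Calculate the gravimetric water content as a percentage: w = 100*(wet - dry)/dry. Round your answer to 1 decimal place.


Step 1: Water mass = wet - dry = 188.5 - 137.2 = 51.3 g
Step 2: w = 100 * water mass / dry mass
Step 3: w = 100 * 51.3 / 137.2 = 37.4%

37.4


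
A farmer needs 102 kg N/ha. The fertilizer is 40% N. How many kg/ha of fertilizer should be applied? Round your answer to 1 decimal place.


Step 1: Fertilizer rate = target N / (N content / 100)
Step 2: Rate = 102 / (40 / 100)
Step 3: Rate = 102 / 0.4
Step 4: Rate = 255.0 kg/ha

255.0


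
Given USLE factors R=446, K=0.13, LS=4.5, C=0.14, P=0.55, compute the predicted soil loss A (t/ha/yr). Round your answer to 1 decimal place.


Step 1: A = R * K * LS * C * P
Step 2: R * K = 446 * 0.13 = 57.98
Step 3: (R*K) * LS = 57.98 * 4.5 = 260.91
Step 4: * C * P = 260.91 * 0.14 * 0.55 = 20.1
Step 5: A = 20.1 t/(ha*yr)

20.1


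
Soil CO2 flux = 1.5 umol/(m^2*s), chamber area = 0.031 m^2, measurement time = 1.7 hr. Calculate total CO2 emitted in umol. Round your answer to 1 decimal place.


Step 1: Convert time to seconds: 1.7 hr * 3600 = 6120.0 s
Step 2: Total = flux * area * time_s
Step 3: Total = 1.5 * 0.031 * 6120.0
Step 4: Total = 284.6 umol

284.6


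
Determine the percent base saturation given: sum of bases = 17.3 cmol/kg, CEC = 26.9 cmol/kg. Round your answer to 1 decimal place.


Step 1: BS = 100 * (sum of bases) / CEC
Step 2: BS = 100 * 17.3 / 26.9
Step 3: BS = 64.3%

64.3


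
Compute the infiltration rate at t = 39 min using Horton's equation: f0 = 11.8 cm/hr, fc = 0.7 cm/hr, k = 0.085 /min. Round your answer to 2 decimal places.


Step 1: f = fc + (f0 - fc) * exp(-k * t)
Step 2: exp(-0.085 * 39) = 0.036334
Step 3: f = 0.7 + (11.8 - 0.7) * 0.036334
Step 4: f = 0.7 + 11.1 * 0.036334
Step 5: f = 1.1 cm/hr

1.1


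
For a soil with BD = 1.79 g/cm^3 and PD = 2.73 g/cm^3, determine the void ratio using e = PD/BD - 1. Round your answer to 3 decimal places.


Step 1: e = PD / BD - 1
Step 2: e = 2.73 / 1.79 - 1
Step 3: e = 1.52514 - 1
Step 4: e = 0.525

0.525


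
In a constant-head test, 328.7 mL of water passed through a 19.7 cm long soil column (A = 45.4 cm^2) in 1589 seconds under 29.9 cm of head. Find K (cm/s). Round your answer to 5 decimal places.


Step 1: K = Q * L / (A * t * h)
Step 2: Numerator = 328.7 * 19.7 = 6475.39
Step 3: Denominator = 45.4 * 1589 * 29.9 = 2157003.94
Step 4: K = 6475.39 / 2157003.94 = 0.003 cm/s

0.003


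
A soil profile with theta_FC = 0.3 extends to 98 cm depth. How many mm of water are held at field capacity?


Step 1: Water (mm) = theta_FC * depth (cm) * 10
Step 2: Water = 0.3 * 98 * 10
Step 3: Water = 294.0 mm

294.0


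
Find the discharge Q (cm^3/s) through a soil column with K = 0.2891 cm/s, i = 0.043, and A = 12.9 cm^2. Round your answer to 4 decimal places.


Step 1: Apply Darcy's law: Q = K * i * A
Step 2: Q = 0.2891 * 0.043 * 12.9
Step 3: Q = 0.1604 cm^3/s

0.1604


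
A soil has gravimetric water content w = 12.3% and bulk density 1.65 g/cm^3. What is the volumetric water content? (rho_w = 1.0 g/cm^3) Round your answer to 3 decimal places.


Step 1: theta = (w / 100) * BD / rho_w
Step 2: theta = (12.3 / 100) * 1.65 / 1.0
Step 3: theta = 0.123 * 1.65
Step 4: theta = 0.203

0.203


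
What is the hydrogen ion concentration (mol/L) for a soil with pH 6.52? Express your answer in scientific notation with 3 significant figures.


Step 1: [H+] = 10^(-pH)
Step 2: [H+] = 10^(-6.52)
Step 3: [H+] = 3.02e-07 mol/L

3.02e-07


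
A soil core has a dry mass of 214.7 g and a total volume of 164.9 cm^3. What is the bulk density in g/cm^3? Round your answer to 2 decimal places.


Step 1: Identify the formula: BD = dry mass / volume
Step 2: Substitute values: BD = 214.7 / 164.9
Step 3: BD = 1.3 g/cm^3

1.3


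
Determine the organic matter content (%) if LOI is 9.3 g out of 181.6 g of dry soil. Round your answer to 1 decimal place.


Step 1: OM% = 100 * LOI / sample mass
Step 2: OM = 100 * 9.3 / 181.6
Step 3: OM = 5.1%

5.1


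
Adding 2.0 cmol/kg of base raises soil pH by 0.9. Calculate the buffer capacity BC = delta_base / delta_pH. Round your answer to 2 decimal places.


Step 1: BC = change in base / change in pH
Step 2: BC = 2.0 / 0.9
Step 3: BC = 2.22 cmol/(kg*pH unit)

2.22


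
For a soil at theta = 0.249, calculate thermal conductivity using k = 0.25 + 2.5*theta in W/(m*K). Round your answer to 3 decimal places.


Step 1: k = 0.25 + 2.5 * theta
Step 2: k = 0.25 + 2.5 * 0.249
Step 3: k = 0.25 + 0.623
Step 4: k = 0.873 W/(m*K)

0.873


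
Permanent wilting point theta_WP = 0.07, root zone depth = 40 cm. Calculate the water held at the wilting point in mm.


Step 1: Water (mm) = theta_WP * depth * 10
Step 2: Water = 0.07 * 40 * 10
Step 3: Water = 28.0 mm

28.0


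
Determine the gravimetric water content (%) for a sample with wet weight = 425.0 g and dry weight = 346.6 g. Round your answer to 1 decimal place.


Step 1: Water mass = wet - dry = 425.0 - 346.6 = 78.4 g
Step 2: w = 100 * water mass / dry mass
Step 3: w = 100 * 78.4 / 346.6 = 22.6%

22.6


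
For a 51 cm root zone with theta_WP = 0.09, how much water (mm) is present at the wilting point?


Step 1: Water (mm) = theta_WP * depth * 10
Step 2: Water = 0.09 * 51 * 10
Step 3: Water = 45.9 mm

45.9


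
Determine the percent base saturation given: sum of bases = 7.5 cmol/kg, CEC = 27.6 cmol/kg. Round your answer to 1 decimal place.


Step 1: BS = 100 * (sum of bases) / CEC
Step 2: BS = 100 * 7.5 / 27.6
Step 3: BS = 27.2%

27.2


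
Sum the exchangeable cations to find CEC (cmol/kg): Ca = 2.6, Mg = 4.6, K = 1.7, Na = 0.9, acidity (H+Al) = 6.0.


Step 1: CEC = Ca + Mg + K + Na + (H+Al)
Step 2: CEC = 2.6 + 4.6 + 1.7 + 0.9 + 6.0
Step 3: CEC = 15.8 cmol/kg

15.8


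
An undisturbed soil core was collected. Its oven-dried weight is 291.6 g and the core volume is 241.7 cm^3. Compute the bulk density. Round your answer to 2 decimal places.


Step 1: Identify the formula: BD = dry mass / volume
Step 2: Substitute values: BD = 291.6 / 241.7
Step 3: BD = 1.21 g/cm^3

1.21


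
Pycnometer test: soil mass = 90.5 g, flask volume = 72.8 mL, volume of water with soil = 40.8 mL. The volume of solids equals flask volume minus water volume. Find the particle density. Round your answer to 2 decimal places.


Step 1: Volume of solids = flask volume - water volume with soil
Step 2: V_solids = 72.8 - 40.8 = 32.0 mL
Step 3: Particle density = mass / V_solids = 90.5 / 32.0 = 2.83 g/cm^3

2.83


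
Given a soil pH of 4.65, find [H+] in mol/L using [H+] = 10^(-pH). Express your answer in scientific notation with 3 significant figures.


Step 1: [H+] = 10^(-pH)
Step 2: [H+] = 10^(-4.65)
Step 3: [H+] = 2.24e-05 mol/L

2.24e-05


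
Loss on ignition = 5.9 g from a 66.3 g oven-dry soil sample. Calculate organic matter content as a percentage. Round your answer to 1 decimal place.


Step 1: OM% = 100 * LOI / sample mass
Step 2: OM = 100 * 5.9 / 66.3
Step 3: OM = 8.9%

8.9


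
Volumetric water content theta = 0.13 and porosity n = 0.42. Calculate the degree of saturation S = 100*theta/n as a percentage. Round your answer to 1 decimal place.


Step 1: S = 100 * theta_v / n
Step 2: S = 100 * 0.13 / 0.42
Step 3: S = 31.0%

31.0


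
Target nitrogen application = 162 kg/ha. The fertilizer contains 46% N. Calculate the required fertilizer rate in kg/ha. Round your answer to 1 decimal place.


Step 1: Fertilizer rate = target N / (N content / 100)
Step 2: Rate = 162 / (46 / 100)
Step 3: Rate = 162 / 0.46
Step 4: Rate = 352.2 kg/ha

352.2


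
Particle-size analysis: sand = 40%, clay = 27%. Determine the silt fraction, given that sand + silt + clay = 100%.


Step 1: sand + silt + clay = 100%
Step 2: silt = 100 - sand - clay
Step 3: silt = 100 - 40 - 27
Step 4: silt = 33%

33


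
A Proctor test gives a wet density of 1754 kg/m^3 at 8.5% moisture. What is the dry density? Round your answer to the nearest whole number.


Step 1: Dry density = wet density / (1 + w/100)
Step 2: Dry density = 1754 / (1 + 8.5/100)
Step 3: Dry density = 1754 / 1.085
Step 4: Dry density = 1617 kg/m^3

1617


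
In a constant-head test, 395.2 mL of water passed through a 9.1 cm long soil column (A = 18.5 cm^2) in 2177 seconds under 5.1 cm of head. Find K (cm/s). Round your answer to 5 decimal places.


Step 1: K = Q * L / (A * t * h)
Step 2: Numerator = 395.2 * 9.1 = 3596.32
Step 3: Denominator = 18.5 * 2177 * 5.1 = 205399.95
Step 4: K = 3596.32 / 205399.95 = 0.01751 cm/s

0.01751


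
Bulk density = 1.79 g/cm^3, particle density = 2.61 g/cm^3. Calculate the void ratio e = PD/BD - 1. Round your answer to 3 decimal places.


Step 1: e = PD / BD - 1
Step 2: e = 2.61 / 1.79 - 1
Step 3: e = 1.4581 - 1
Step 4: e = 0.458

0.458


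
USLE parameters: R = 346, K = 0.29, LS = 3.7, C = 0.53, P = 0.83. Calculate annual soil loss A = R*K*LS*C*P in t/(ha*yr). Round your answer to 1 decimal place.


Step 1: A = R * K * LS * C * P
Step 2: R * K = 346 * 0.29 = 100.34
Step 3: (R*K) * LS = 100.34 * 3.7 = 371.258
Step 4: * C * P = 371.258 * 0.53 * 0.83 = 163.3
Step 5: A = 163.3 t/(ha*yr)

163.3


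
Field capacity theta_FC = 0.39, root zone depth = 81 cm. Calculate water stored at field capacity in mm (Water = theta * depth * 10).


Step 1: Water (mm) = theta_FC * depth (cm) * 10
Step 2: Water = 0.39 * 81 * 10
Step 3: Water = 315.9 mm

315.9


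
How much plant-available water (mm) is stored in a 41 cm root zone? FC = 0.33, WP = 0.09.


Step 1: Available water = (FC - WP) * depth * 10
Step 2: AW = (0.33 - 0.09) * 41 * 10
Step 3: AW = 0.24 * 41 * 10
Step 4: AW = 98.4 mm

98.4


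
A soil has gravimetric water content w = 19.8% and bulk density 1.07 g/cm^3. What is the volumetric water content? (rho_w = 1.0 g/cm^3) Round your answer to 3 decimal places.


Step 1: theta = (w / 100) * BD / rho_w
Step 2: theta = (19.8 / 100) * 1.07 / 1.0
Step 3: theta = 0.198 * 1.07
Step 4: theta = 0.212

0.212


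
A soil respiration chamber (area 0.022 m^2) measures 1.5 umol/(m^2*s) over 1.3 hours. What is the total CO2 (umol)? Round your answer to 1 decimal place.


Step 1: Convert time to seconds: 1.3 hr * 3600 = 4680.0 s
Step 2: Total = flux * area * time_s
Step 3: Total = 1.5 * 0.022 * 4680.0
Step 4: Total = 154.4 umol

154.4


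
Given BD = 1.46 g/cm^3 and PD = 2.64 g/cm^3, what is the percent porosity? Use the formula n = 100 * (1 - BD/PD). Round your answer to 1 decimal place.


Step 1: Formula: n = 100 * (1 - BD / PD)
Step 2: n = 100 * (1 - 1.46 / 2.64)
Step 3: n = 100 * (1 - 0.55303)
Step 4: n = 44.7%

44.7


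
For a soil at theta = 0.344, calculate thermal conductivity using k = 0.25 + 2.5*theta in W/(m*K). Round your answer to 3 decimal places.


Step 1: k = 0.25 + 2.5 * theta
Step 2: k = 0.25 + 2.5 * 0.344
Step 3: k = 0.25 + 0.86
Step 4: k = 1.11 W/(m*K)

1.11


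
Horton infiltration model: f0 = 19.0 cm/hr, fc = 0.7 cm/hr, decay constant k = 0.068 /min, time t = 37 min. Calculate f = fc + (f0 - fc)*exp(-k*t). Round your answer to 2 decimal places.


Step 1: f = fc + (f0 - fc) * exp(-k * t)
Step 2: exp(-0.068 * 37) = 0.080782
Step 3: f = 0.7 + (19.0 - 0.7) * 0.080782
Step 4: f = 0.7 + 18.3 * 0.080782
Step 5: f = 2.18 cm/hr

2.18


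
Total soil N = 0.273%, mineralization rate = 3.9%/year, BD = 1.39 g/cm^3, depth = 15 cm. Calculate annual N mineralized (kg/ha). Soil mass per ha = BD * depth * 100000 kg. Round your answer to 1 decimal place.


Step 1: Soil mass per ha = BD * depth * 100000 = 1.39 * 15 * 100000 = 2085000 kg
Step 2: Total N pool = soil mass * N%/100 = 2085000 * 0.273/100 = 5692.05 kg/ha
Step 3: N mineralized = N pool * rate%/100 = 5692.05 * 3.9/100 = 222.0 kg/ha/yr

222.0


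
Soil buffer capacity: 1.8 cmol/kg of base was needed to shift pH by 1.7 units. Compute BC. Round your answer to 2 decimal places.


Step 1: BC = change in base / change in pH
Step 2: BC = 1.8 / 1.7
Step 3: BC = 1.06 cmol/(kg*pH unit)

1.06


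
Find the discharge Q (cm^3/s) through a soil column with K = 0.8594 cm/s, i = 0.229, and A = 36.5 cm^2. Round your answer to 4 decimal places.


Step 1: Apply Darcy's law: Q = K * i * A
Step 2: Q = 0.8594 * 0.229 * 36.5
Step 3: Q = 7.1833 cm^3/s

7.1833


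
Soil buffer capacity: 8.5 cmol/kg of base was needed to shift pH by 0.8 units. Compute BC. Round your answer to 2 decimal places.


Step 1: BC = change in base / change in pH
Step 2: BC = 8.5 / 0.8
Step 3: BC = 10.63 cmol/(kg*pH unit)

10.63


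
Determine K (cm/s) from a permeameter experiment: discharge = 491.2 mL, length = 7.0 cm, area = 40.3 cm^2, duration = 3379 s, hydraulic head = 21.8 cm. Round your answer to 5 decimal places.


Step 1: K = Q * L / (A * t * h)
Step 2: Numerator = 491.2 * 7.0 = 3438.4
Step 3: Denominator = 40.3 * 3379 * 21.8 = 2968586.66
Step 4: K = 3438.4 / 2968586.66 = 0.00116 cm/s

0.00116


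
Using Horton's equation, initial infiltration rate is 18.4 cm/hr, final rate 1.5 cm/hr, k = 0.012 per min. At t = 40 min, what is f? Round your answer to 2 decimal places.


Step 1: f = fc + (f0 - fc) * exp(-k * t)
Step 2: exp(-0.012 * 40) = 0.618783
Step 3: f = 1.5 + (18.4 - 1.5) * 0.618783
Step 4: f = 1.5 + 16.9 * 0.618783
Step 5: f = 11.96 cm/hr

11.96


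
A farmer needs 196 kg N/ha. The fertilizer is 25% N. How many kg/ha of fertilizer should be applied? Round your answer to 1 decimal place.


Step 1: Fertilizer rate = target N / (N content / 100)
Step 2: Rate = 196 / (25 / 100)
Step 3: Rate = 196 / 0.25
Step 4: Rate = 784.0 kg/ha

784.0


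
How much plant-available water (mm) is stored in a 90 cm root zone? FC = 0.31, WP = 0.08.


Step 1: Available water = (FC - WP) * depth * 10
Step 2: AW = (0.31 - 0.08) * 90 * 10
Step 3: AW = 0.23 * 90 * 10
Step 4: AW = 207.0 mm

207.0


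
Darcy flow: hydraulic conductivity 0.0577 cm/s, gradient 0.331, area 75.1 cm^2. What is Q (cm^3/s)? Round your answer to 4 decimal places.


Step 1: Apply Darcy's law: Q = K * i * A
Step 2: Q = 0.0577 * 0.331 * 75.1
Step 3: Q = 1.4343 cm^3/s

1.4343


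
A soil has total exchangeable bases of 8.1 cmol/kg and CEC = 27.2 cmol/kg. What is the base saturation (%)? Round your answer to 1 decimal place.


Step 1: BS = 100 * (sum of bases) / CEC
Step 2: BS = 100 * 8.1 / 27.2
Step 3: BS = 29.8%

29.8


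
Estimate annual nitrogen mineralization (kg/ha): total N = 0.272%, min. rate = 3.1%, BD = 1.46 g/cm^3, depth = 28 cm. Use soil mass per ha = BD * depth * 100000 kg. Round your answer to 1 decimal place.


Step 1: Soil mass per ha = BD * depth * 100000 = 1.46 * 28 * 100000 = 4088000 kg
Step 2: Total N pool = soil mass * N%/100 = 4088000 * 0.272/100 = 11119.36 kg/ha
Step 3: N mineralized = N pool * rate%/100 = 11119.36 * 3.1/100 = 344.7 kg/ha/yr

344.7


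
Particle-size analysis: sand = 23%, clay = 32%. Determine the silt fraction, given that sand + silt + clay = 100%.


Step 1: sand + silt + clay = 100%
Step 2: silt = 100 - sand - clay
Step 3: silt = 100 - 23 - 32
Step 4: silt = 45%

45


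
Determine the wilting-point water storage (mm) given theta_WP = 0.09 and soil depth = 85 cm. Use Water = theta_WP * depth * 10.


Step 1: Water (mm) = theta_WP * depth * 10
Step 2: Water = 0.09 * 85 * 10
Step 3: Water = 76.5 mm

76.5


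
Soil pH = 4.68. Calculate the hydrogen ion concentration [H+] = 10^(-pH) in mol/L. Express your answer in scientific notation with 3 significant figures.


Step 1: [H+] = 10^(-pH)
Step 2: [H+] = 10^(-4.68)
Step 3: [H+] = 2.09e-05 mol/L

2.09e-05


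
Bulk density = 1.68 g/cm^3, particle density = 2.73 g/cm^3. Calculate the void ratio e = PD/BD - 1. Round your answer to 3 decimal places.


Step 1: e = PD / BD - 1
Step 2: e = 2.73 / 1.68 - 1
Step 3: e = 1.625 - 1
Step 4: e = 0.625

0.625


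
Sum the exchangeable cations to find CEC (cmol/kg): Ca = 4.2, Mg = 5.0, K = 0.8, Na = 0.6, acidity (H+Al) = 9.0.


Step 1: CEC = Ca + Mg + K + Na + (H+Al)
Step 2: CEC = 4.2 + 5.0 + 0.8 + 0.6 + 9.0
Step 3: CEC = 19.6 cmol/kg

19.6


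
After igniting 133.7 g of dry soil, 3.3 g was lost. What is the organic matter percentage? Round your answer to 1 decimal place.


Step 1: OM% = 100 * LOI / sample mass
Step 2: OM = 100 * 3.3 / 133.7
Step 3: OM = 2.5%

2.5


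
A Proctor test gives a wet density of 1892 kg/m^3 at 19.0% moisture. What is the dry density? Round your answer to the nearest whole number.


Step 1: Dry density = wet density / (1 + w/100)
Step 2: Dry density = 1892 / (1 + 19.0/100)
Step 3: Dry density = 1892 / 1.19
Step 4: Dry density = 1590 kg/m^3

1590


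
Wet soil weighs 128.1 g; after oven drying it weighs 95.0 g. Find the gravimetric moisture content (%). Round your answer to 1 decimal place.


Step 1: Water mass = wet - dry = 128.1 - 95.0 = 33.1 g
Step 2: w = 100 * water mass / dry mass
Step 3: w = 100 * 33.1 / 95.0 = 34.8%

34.8


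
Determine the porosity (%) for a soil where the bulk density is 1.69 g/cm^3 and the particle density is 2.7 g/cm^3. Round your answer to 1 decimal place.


Step 1: Formula: n = 100 * (1 - BD / PD)
Step 2: n = 100 * (1 - 1.69 / 2.7)
Step 3: n = 100 * (1 - 0.62593)
Step 4: n = 37.4%

37.4


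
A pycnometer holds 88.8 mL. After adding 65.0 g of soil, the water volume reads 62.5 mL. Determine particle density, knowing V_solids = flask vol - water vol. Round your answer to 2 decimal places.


Step 1: Volume of solids = flask volume - water volume with soil
Step 2: V_solids = 88.8 - 62.5 = 26.3 mL
Step 3: Particle density = mass / V_solids = 65.0 / 26.3 = 2.47 g/cm^3

2.47


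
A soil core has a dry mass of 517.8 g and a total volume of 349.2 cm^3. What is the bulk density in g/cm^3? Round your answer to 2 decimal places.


Step 1: Identify the formula: BD = dry mass / volume
Step 2: Substitute values: BD = 517.8 / 349.2
Step 3: BD = 1.48 g/cm^3

1.48


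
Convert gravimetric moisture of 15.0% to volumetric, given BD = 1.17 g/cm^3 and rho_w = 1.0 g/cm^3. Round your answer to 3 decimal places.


Step 1: theta = (w / 100) * BD / rho_w
Step 2: theta = (15.0 / 100) * 1.17 / 1.0
Step 3: theta = 0.15 * 1.17
Step 4: theta = 0.176

0.176


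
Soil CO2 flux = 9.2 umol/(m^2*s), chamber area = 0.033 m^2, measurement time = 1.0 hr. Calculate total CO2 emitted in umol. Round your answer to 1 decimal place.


Step 1: Convert time to seconds: 1.0 hr * 3600 = 3600.0 s
Step 2: Total = flux * area * time_s
Step 3: Total = 9.2 * 0.033 * 3600.0
Step 4: Total = 1093.0 umol

1093.0


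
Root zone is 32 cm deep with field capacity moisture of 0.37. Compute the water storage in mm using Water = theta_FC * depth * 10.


Step 1: Water (mm) = theta_FC * depth (cm) * 10
Step 2: Water = 0.37 * 32 * 10
Step 3: Water = 118.4 mm

118.4


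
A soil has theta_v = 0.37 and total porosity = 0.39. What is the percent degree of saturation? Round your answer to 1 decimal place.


Step 1: S = 100 * theta_v / n
Step 2: S = 100 * 0.37 / 0.39
Step 3: S = 94.9%

94.9


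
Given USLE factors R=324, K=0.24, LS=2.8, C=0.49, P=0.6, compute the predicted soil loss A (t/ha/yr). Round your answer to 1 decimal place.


Step 1: A = R * K * LS * C * P
Step 2: R * K = 324 * 0.24 = 77.76
Step 3: (R*K) * LS = 77.76 * 2.8 = 217.728
Step 4: * C * P = 217.728 * 0.49 * 0.6 = 64.0
Step 5: A = 64.0 t/(ha*yr)

64.0


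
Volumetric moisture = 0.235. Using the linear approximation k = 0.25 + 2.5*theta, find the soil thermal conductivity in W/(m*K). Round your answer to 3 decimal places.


Step 1: k = 0.25 + 2.5 * theta
Step 2: k = 0.25 + 2.5 * 0.235
Step 3: k = 0.25 + 0.588
Step 4: k = 0.838 W/(m*K)

0.838


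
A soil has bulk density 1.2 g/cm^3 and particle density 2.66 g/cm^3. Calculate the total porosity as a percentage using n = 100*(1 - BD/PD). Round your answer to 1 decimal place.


Step 1: Formula: n = 100 * (1 - BD / PD)
Step 2: n = 100 * (1 - 1.2 / 2.66)
Step 3: n = 100 * (1 - 0.45113)
Step 4: n = 54.9%

54.9


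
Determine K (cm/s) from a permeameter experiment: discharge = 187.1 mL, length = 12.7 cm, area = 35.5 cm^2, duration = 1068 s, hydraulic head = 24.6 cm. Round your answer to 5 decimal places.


Step 1: K = Q * L / (A * t * h)
Step 2: Numerator = 187.1 * 12.7 = 2376.17
Step 3: Denominator = 35.5 * 1068 * 24.6 = 932684.4
Step 4: K = 2376.17 / 932684.4 = 0.00255 cm/s

0.00255


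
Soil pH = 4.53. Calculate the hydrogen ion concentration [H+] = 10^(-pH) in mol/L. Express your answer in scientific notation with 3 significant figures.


Step 1: [H+] = 10^(-pH)
Step 2: [H+] = 10^(-4.53)
Step 3: [H+] = 2.95e-05 mol/L

2.95e-05


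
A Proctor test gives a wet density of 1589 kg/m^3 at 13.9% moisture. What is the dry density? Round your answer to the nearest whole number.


Step 1: Dry density = wet density / (1 + w/100)
Step 2: Dry density = 1589 / (1 + 13.9/100)
Step 3: Dry density = 1589 / 1.139
Step 4: Dry density = 1395 kg/m^3

1395


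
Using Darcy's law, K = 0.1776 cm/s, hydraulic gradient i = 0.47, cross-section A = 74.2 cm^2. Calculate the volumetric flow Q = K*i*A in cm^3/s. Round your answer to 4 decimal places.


Step 1: Apply Darcy's law: Q = K * i * A
Step 2: Q = 0.1776 * 0.47 * 74.2
Step 3: Q = 6.1936 cm^3/s

6.1936


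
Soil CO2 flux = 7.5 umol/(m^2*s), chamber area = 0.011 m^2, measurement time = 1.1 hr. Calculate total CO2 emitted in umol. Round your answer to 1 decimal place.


Step 1: Convert time to seconds: 1.1 hr * 3600 = 3960.0 s
Step 2: Total = flux * area * time_s
Step 3: Total = 7.5 * 0.011 * 3960.0
Step 4: Total = 326.7 umol

326.7


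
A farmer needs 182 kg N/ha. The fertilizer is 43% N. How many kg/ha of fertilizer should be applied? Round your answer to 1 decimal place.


Step 1: Fertilizer rate = target N / (N content / 100)
Step 2: Rate = 182 / (43 / 100)
Step 3: Rate = 182 / 0.43
Step 4: Rate = 423.3 kg/ha

423.3


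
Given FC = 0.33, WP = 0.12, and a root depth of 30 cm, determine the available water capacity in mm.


Step 1: Available water = (FC - WP) * depth * 10
Step 2: AW = (0.33 - 0.12) * 30 * 10
Step 3: AW = 0.21 * 30 * 10
Step 4: AW = 63.0 mm

63.0


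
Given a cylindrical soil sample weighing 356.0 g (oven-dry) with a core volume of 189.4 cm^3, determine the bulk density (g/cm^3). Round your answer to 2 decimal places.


Step 1: Identify the formula: BD = dry mass / volume
Step 2: Substitute values: BD = 356.0 / 189.4
Step 3: BD = 1.88 g/cm^3

1.88


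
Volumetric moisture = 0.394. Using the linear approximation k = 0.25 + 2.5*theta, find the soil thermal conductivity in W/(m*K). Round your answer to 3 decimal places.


Step 1: k = 0.25 + 2.5 * theta
Step 2: k = 0.25 + 2.5 * 0.394
Step 3: k = 0.25 + 0.985
Step 4: k = 1.235 W/(m*K)

1.235


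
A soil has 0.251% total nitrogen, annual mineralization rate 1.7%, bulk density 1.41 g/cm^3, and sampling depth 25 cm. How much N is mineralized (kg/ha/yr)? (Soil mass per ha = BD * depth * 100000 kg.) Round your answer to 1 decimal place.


Step 1: Soil mass per ha = BD * depth * 100000 = 1.41 * 25 * 100000 = 3525000 kg
Step 2: Total N pool = soil mass * N%/100 = 3525000 * 0.251/100 = 8847.75 kg/ha
Step 3: N mineralized = N pool * rate%/100 = 8847.75 * 1.7/100 = 150.4 kg/ha/yr

150.4


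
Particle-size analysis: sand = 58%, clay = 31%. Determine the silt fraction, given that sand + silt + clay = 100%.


Step 1: sand + silt + clay = 100%
Step 2: silt = 100 - sand - clay
Step 3: silt = 100 - 58 - 31
Step 4: silt = 11%

11


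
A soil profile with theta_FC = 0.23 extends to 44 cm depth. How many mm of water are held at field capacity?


Step 1: Water (mm) = theta_FC * depth (cm) * 10
Step 2: Water = 0.23 * 44 * 10
Step 3: Water = 101.2 mm

101.2


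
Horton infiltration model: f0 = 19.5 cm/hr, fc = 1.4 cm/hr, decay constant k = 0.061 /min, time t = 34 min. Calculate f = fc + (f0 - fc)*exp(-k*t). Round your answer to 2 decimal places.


Step 1: f = fc + (f0 - fc) * exp(-k * t)
Step 2: exp(-0.061 * 34) = 0.125682
Step 3: f = 1.4 + (19.5 - 1.4) * 0.125682
Step 4: f = 1.4 + 18.1 * 0.125682
Step 5: f = 3.67 cm/hr

3.67


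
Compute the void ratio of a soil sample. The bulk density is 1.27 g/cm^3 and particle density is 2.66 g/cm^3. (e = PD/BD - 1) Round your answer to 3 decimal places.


Step 1: e = PD / BD - 1
Step 2: e = 2.66 / 1.27 - 1
Step 3: e = 2.09449 - 1
Step 4: e = 1.094

1.094


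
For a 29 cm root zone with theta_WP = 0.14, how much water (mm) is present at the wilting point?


Step 1: Water (mm) = theta_WP * depth * 10
Step 2: Water = 0.14 * 29 * 10
Step 3: Water = 40.6 mm

40.6


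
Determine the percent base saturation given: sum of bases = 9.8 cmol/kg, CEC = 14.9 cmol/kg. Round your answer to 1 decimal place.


Step 1: BS = 100 * (sum of bases) / CEC
Step 2: BS = 100 * 9.8 / 14.9
Step 3: BS = 65.8%

65.8


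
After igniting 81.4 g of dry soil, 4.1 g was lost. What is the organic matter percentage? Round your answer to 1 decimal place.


Step 1: OM% = 100 * LOI / sample mass
Step 2: OM = 100 * 4.1 / 81.4
Step 3: OM = 5.0%

5.0


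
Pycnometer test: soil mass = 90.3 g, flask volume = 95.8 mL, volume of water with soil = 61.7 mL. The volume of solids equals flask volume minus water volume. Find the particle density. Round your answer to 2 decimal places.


Step 1: Volume of solids = flask volume - water volume with soil
Step 2: V_solids = 95.8 - 61.7 = 34.1 mL
Step 3: Particle density = mass / V_solids = 90.3 / 34.1 = 2.65 g/cm^3

2.65


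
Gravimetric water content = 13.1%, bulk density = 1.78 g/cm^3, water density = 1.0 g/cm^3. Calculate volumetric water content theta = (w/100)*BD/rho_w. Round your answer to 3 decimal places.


Step 1: theta = (w / 100) * BD / rho_w
Step 2: theta = (13.1 / 100) * 1.78 / 1.0
Step 3: theta = 0.131 * 1.78
Step 4: theta = 0.233

0.233
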